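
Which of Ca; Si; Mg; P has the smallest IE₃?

P

The third ionization energy removes an electron from the +2 ion. For each element: Ca²⁺ is the bare [Ar] core; Si²⁺ still has 2 valence electrons; Mg²⁺ is the bare [Ne] core; P²⁺ still has 3 valence electrons.
Pulling an electron out of a noble-gas core costs far more than removing a remaining valence electron, so Ca and Mg sit at the high end of IE_3.
Valence configurations: Si²⁺ [Ne]3s², P²⁺ [Ne]3s²3p¹.
P²⁺ loses a lone 3p electron whereas Si²⁺ must break into a filled 3s² pair, so IE_3(Si) > IE_3(P) even though P has the higher nuclear charge.
Approximate IE_3 values (kJ/mol): Ca 4912, Si 3232, Mg 7733, P 2914.
So the third ionization energies run P < Si < Ca < Mg.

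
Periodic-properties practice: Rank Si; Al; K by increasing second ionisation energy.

Si < Al < K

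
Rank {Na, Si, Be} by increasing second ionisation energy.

Consider each +1 ion: Na⁺ is the bare [Ne] core; Si⁺ still has 3 valence electrons; Be⁺ still has 1 valence electron.
Pulling an electron out of a noble-gas core costs far more than removing a remaining valence electron, so Na sits at the high end of IE_2.
Valence configurations: Si⁺ [Ne]3s²3p¹, Be⁺ [He]2s¹.
Approximate IE_2 values (kJ/mol): Na 4562, Si 1577, Be 1757.
So the second ionization energies run Si < Be < Na.

Si, Be, Na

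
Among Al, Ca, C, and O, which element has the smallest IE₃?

Al

Consider each +2 ion: Al²⁺ still has 1 valence electron; Ca²⁺ is the bare [Ar] core; C²⁺ still has 2 valence electrons; O²⁺ still has 4 valence electrons.
Usually core removal costs more than valence removal, but here the competition is close: a tightly held n=2 valence electron can cost more to remove than an n=3 core electron, so the actual values have to decide it.
Valence configurations: Al²⁺ [Ne]3s¹, C²⁺ [He]2s², O²⁺ [He]2s²2p².
The numbers (kJ/mol): Al 2745, Ca 4912, C 4620, O 5300.
So the third ionization energies run Al < C < Ca < O.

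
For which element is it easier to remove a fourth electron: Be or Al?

Al

Consider each +3 ion: Be³⁺ is already 1 electron into the core; Al³⁺ is the bare [Ne] core.
All of these are removing an electron from a noble-gas core or deeper; the smaller core (lower principal quantum number) is held far more tightly, and within a period the higher nuclear charge binds the same core more tightly.
The numbers (kJ/mol): Be 21007, Al 11577.
Hence IE_4: Al < Be.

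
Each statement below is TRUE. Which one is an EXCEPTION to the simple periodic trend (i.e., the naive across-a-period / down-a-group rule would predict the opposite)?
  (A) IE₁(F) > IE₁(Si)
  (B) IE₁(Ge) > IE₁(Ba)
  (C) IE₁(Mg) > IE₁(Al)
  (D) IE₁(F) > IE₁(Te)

The general trend: first ionization energy increases across a period and decreases down a group.
(A) F (period 2, group 17) vs Si (period 3, group 14): the stated order agrees with the simple trend.
(B) Ge (period 4, group 14) vs Ba (period 6, group 2): the stated order agrees with the simple trend.
(C) Mg (period 3, group 2) vs Al (period 3, group 13): the stated order contradicts the simple trend.
(D) F (period 2, group 17) vs Te (period 5, group 16): the stated order agrees with the simple trend.
The exception is (C): Al's single 3p electron is easier to remove than one from Mg's filled 3s².

(C)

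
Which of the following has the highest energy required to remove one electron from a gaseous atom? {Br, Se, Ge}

Br

Ge is in period 4, group 14; Se is in period 4, group 16; Br is in period 4, group 17.
First ionization energy rises across a period (greater Z_eff holds electrons more tightly) and falls down a group (valence electrons are farther from the nucleus).
All lie in period 4, so first ionization energy increases left to right.
The highest energy required to remove one electron from a gaseous atom among these belongs to Br.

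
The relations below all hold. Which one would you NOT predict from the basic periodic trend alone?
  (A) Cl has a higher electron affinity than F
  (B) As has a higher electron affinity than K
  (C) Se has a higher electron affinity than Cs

(A)

The general trend: electron affinity increases across a period and decreases down a group.
(A) Cl (period 3, group 17) vs F (period 2, group 17): the stated order contradicts the simple trend.
(B) As (period 4, group 15) vs K (period 4, group 1): the stated order agrees with the simple trend.
(C) Se (period 4, group 16) vs Cs (period 6, group 1): the stated order agrees with the simple trend.
The exception is (A): F's small 2p subshell makes the incoming electron feel strong e⁻–e⁻ repulsion, so Cl actually releases more energy on gaining an electron.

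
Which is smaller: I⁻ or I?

I

Forming I⁻ adds 1 electron to I. More electron–electron repulsion in the same shell, with unchanged nuclear charge, lets the cloud expand.
An anion is larger than its parent atom: I⁻ > I.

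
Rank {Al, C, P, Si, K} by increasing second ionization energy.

Si < Al < P < C < K

Consider each +1 ion: Al⁺ still has 2 valence electrons; C⁺ still has 3 valence electrons; P⁺ still has 4 valence electrons; Si⁺ still has 3 valence electrons; K⁺ is the bare [Ar] core.
Breaking into a closed-shell core is much more expensive than removing a leftover valence electron — K has the largest IE_2 here.
Valence configurations: Al⁺ [Ne]3s², C⁺ [He]2s²2p¹, P⁺ [Ne]3s²3p², Si⁺ [Ne]3s²3p¹.
Si⁺ loses a lone 3p electron whereas Al⁺ must break into a filled 3s² pair, so IE_2(Al) > IE_2(Si) even though Si has the higher nuclear charge.
Tabulated IE_2 (kJ/mol): Al 1817, C 2353, P 1907, Si 1577, K 3052.
Hence IE_2: Si < Al < P < C < K.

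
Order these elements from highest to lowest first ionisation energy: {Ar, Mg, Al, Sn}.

Ar, Mg, Sn, Al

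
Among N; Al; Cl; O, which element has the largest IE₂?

O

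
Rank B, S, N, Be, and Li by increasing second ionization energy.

Consider each +1 ion: B⁺ still has 2 valence electrons; S⁺ still has 5 valence electrons; N⁺ still has 4 valence electrons; Be⁺ still has 1 valence electron; Li⁺ is the bare [He] core.
Core electrons are held far more tightly than valence electrons, so Li tops the IE_2 order.
Valence configurations: B⁺ [He]2s², S⁺ [Ne]3s²3p³, N⁺ [He]2s²2p², Be⁺ [He]2s¹.
Approximate IE_2 values (kJ/mol): B 2427, S 2252, N 2856, Be 1757, Li 7298.
So the second ionization energies run Be < S < B < N < Li.

Be < S < B < N < Li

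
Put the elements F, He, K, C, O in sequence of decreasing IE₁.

He > F > O > C > K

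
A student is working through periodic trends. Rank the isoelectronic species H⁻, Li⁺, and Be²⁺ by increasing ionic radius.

All of these have 2 electrons, so size is governed by nuclear charge alone: the more protons, the stronger the pull on the same electron cloud, and the smaller the ion.
Nuclear charges: Be²⁺ (Z=4), Li⁺ (Z=3), H⁻ (Z=1).
Smallest to largest: Be²⁺ < Li⁺ < H⁻.

Be²⁺ < Li⁺ < H⁻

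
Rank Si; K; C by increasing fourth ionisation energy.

Si < K < C

The fourth ionization energy removes an electron from the +3 ion. For each element: Si³⁺ still has 1 valence electron; K³⁺ is already 2 electrons into the core; C³⁺ still has 1 valence electron.
Usually core removal costs more than valence removal, but here the competition is close: a tightly held n=2 valence electron can cost more to remove than an n=3 core electron, so the actual values have to decide it.
Valence configurations: Si³⁺ [Ne]3s¹, C³⁺ [He]2s¹.
Tabulated IE_4 (kJ/mol): Si 4356, K 5877, C 6223.
Putting it together, IE_4: Si < K < C.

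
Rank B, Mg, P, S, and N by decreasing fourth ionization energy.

B, Mg, N, P, S

The fourth ionization energy removes an electron from the +3 ion. For each element: B³⁺ is the bare [He] core; Mg³⁺ is already 1 electron into the core; P³⁺ still has 2 valence electrons; S³⁺ still has 3 valence electrons; N³⁺ still has 2 valence electrons.
Pulling an electron out of a noble-gas core costs far more than removing a remaining valence electron, so Mg and B sit at the high end of IE_4.
Valence configurations: P³⁺ [Ne]3s², S³⁺ [Ne]3s²3p¹, N³⁺ [He]2s².
S³⁺ loses a lone 3p electron whereas P³⁺ must break into a filled 3s² pair, so IE_4(P) > IE_4(S) even though S has the higher nuclear charge.
Approximate IE_4 values (kJ/mol): B 25026, Mg 10543, P 4964, S 4556, N 7475.
So the fourth ionization energies run S < P < N < Mg < B.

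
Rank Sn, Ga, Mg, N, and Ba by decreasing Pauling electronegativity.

N is in period 2, group 15; Mg is in period 3, group 2; Ga is in period 4, group 13; Sn is in period 5, group 14; Ba is in period 6, group 2.
Electronegativity increases across a period and decreases down a group, tracking effective nuclear charge and atomic size.
These span different periods and groups, so the two trends combine.
Mg > Ba: Mg sits above Ba in group 2, so the down-group effect alone puts Mg higher.
Ga > Mg: period and group pull opposite ways; the across-period shift dominates (1.81 vs 1.31).
Sn > Ga: the two effects oppose for this pair; the across-period effect wins (1.96 vs 1.81).
N > Sn: both effects reinforce here, so N is clearly the higher of the two.
Tabulated electronegativity (Pauling): N 3.04, Mg 1.31, Ga 1.81, Sn 1.96, Ba 0.89.
So from highest to lowest: N > Sn > Ga > Mg > Ba.

N > Sn > Ga > Mg > Ba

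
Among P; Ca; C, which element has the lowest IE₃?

IE_3 is the cost of taking one more electron from the +2 cation: P²⁺ still has 3 valence electrons; Ca²⁺ is the bare [Ar] core; C²⁺ still has 2 valence electrons.
Pulling an electron out of a noble-gas core costs far more than removing a remaining valence electron, so Ca sits at the high end of IE_3.
Valence configurations: P²⁺ [Ne]3s²3p¹, C²⁺ [He]2s².
Approximate IE_3 values (kJ/mol): P 2914, Ca 4912, C 4620.
Hence IE_3: P < C < Ca.

P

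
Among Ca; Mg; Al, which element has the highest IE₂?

After 1 electron has been removed, what remains? Ca⁺ still has 1 valence electron; Mg⁺ still has 1 valence electron; Al⁺ still has 2 valence electrons.
All are still removing valence electrons, so compare the +1 ions as you would atoms: IE_2 generally rises across a period (higher Z_eff) and falls down a group (larger shell), subject to the usual subshell exceptions.
Valence configurations: Ca⁺ [Ar]4s¹, Mg⁺ [Ne]3s¹, Al⁺ [Ne]3s².
Approximate IE_2 values (kJ/mol): Ca 1145, Mg 1451, Al 1817.
Hence IE_2: Ca < Mg < Al.

Al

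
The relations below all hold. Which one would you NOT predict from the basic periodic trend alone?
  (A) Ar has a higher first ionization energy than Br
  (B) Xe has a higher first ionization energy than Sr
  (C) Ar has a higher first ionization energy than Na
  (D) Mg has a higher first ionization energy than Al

(D)

The general trend: first ionization energy increases across a period and decreases down a group.
(A) Ar (period 3, group 18) vs Br (period 4, group 17): the stated order agrees with the simple trend.
(B) Xe (period 5, group 18) vs Sr (period 5, group 2): the stated order agrees with the simple trend.
(C) Ar (period 3, group 18) vs Na (period 3, group 1): the stated order agrees with the simple trend.
(D) Mg (period 3, group 2) vs Al (period 3, group 13): the stated order contradicts the simple trend.
The exception is (D): Al's single 3p electron is easier to remove than one from Mg's filled 3s².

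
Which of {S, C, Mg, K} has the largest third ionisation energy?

IE_3 is the cost of taking one more electron from the +2 cation: S²⁺ still has 4 valence electrons; C²⁺ still has 2 valence electrons; Mg²⁺ is the bare [Ne] core; K²⁺ is already 1 electron into the core.
Usually core removal costs more than valence removal, but here the competition is close: a tightly held n=2 valence electron can cost more to remove than an n=3 core electron, so the actual values have to decide it.
Valence configurations: S²⁺ [Ne]3s²3p², C²⁺ [He]2s².
Tabulated IE_3 (kJ/mol): S 3357, C 4620, Mg 7733, K 4420.
Hence IE_3: S < K < C < Mg.

Mg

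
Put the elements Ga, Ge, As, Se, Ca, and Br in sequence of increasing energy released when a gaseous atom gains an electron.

Ca < Ga < As < Ge < Se < Br

Ca is in period 4, group 2; Ga is in period 4, group 13; Ge is in period 4, group 14; As is in period 4, group 15; Se is in period 4, group 16; Br is in period 4, group 17.
Adding an electron releases more energy for atoms nearer the top right (short of the noble gases).
All lie in period 4; the across-period trend (electron affinity increases left to right) applies, with the exception below.
Note the exception: Ge has a higher electron affinity than As, contrary to the simple trend — adding an electron to As's half-filled 4p³ is unfavourable, so Ge (4p²) has the more exothermic EA.
Tabulated electron affinity (kJ/mol): Ca 2, Ga 29, Ge 119, As 78, Se 195, Br 325.
So from lowest to highest: Ca < Ga < As < Ge < Se < Br.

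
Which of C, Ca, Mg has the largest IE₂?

C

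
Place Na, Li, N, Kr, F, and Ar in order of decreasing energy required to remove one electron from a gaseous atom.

F > Ar > N > Kr > Li > Na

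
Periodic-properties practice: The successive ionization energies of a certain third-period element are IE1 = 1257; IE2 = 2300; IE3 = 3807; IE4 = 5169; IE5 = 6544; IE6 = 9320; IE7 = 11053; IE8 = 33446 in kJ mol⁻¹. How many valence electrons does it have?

7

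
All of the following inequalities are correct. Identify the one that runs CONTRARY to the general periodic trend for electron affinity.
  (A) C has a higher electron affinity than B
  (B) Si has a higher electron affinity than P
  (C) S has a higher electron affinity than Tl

The general trend: electron affinity increases across a period and decreases down a group.
(A) C (period 2, group 14) vs B (period 2, group 13): the stated order agrees with the simple trend.
(B) Si (period 3, group 14) vs P (period 3, group 15): the stated order contradicts the simple trend.
(C) S (period 3, group 16) vs Tl (period 6, group 13): the stated order agrees with the simple trend.
The exception is (B): adding an electron to P's half-filled 3p³ is unfavourable, so Si (3p²) has the more exothermic EA.

(B)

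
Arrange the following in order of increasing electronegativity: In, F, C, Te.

C is in period 2, group 14; F is in period 2, group 17; In is in period 5, group 13; Te is in period 5, group 16.
EN rises left→right (higher Z_eff, smaller atoms) and falls top→bottom (larger, more shielded atoms).
Here both period and group differ, so the two effects have to be weighed against each other.
Te > In: Te lies to the right of In in period 5, so the across-period effect alone puts Te higher.
C > Te: period and group pull opposite ways; the down-group shift dominates (2.55 vs 2.10).
F > C: both are in period 2; the period trend gives F the larger value.
Approximate values (Pauling): C 2.55, F 3.98, In 1.78, Te 2.10.
So from lowest to highest: In < Te < C < F.

In < Te < C < F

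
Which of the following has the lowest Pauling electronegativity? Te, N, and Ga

N is in period 2, group 15; Ga is in period 4, group 13; Te is in period 5, group 16.
Atoms toward the upper right of the periodic table pull bonding electrons most strongly.
These span different periods and groups, so the two trends combine.
Te > Ga: the two effects oppose for this pair; the across-period effect wins (2.10 vs 1.81).
N > Te: period and group pull opposite ways; the down-group shift dominates (3.04 vs 2.10).
For reference (Pauling): N 3.04, Ga 1.81, Te 2.10.
The lowest Pauling electronegativity among these belongs to Ga.

Ga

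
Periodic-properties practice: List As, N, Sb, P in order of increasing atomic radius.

Radius decreases left→right (rising Z_eff, same n) and increases top→bottom (higher n).
All are in group 15, so atomic radius increases down the group.
So from smallest to largest: N < P < As < Sb.

N < P < As < Sb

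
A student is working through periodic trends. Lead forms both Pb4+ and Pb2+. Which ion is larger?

Pb2+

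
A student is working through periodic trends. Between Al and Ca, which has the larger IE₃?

The third ionization energy removes an electron from the +2 ion. For each element: Al²⁺ still has 1 valence electron; Ca²⁺ is the bare [Ar] core.
Pulling an electron out of a noble-gas core costs far more than removing a remaining valence electron, so Ca sits at the high end of IE_3.
Approximate IE_3 values (kJ/mol): Al 2745, Ca 4912.
Overall IE_3 order: Al < Ca.

Ca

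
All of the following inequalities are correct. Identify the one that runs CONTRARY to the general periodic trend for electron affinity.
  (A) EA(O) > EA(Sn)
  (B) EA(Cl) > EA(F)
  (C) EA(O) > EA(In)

(B)

The general trend: electron affinity increases across a period and decreases down a group.
(A) O (period 2, group 16) vs Sn (period 5, group 14): the stated order agrees with the simple trend.
(B) Cl (period 3, group 17) vs F (period 2, group 17): the stated order contradicts the simple trend.
(C) O (period 2, group 16) vs In (period 5, group 13): the stated order agrees with the simple trend.
The exception is (B): F's small 2p subshell makes the incoming electron feel strong e⁻–e⁻ repulsion, so Cl actually releases more energy on gaining an electron.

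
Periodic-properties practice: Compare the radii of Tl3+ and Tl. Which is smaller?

Tl3+

Forming Tl3+ removes 3 electrons from Tl. Fewer electrons for the same nuclear charge means less shielding and a higher Z_eff on the remaining electrons, and for main-group metals the entire outer shell is lost.
A cation is smaller than its parent atom: Tl3+ < Tl.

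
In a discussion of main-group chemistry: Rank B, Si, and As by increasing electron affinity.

B, As, Si

B is in period 2, group 13; Si is in period 3, group 14; As is in period 4, group 15.
Atoms with high Z_eff and room in the valence shell (especially the halogens) have the most exothermic electron affinities.
These sit on a diagonal, where the across-period and down-group effects partly cancel.
As > B: period and group pull opposite ways; the across-period shift dominates (78 vs 27 kJ/mol).
Si > As: the two effects oppose for this pair; the down-group effect wins (134 vs 78 kJ/mol).
Tabulated electron affinity (kJ/mol): B 27, Si 134, As 78.
So from lowest to highest: B < As < Si.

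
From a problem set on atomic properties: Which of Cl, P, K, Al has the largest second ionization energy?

K

After 1 electron has been removed, what remains? Cl⁺ still has 6 valence electrons; P⁺ still has 4 valence electrons; K⁺ is the bare [Ar] core; Al⁺ still has 2 valence electrons.
Breaking into a closed-shell core is much more expensive than removing a leftover valence electron — K has the largest IE_2 here.
Valence configurations: Cl⁺ [Ne]3s²3p⁴, P⁺ [Ne]3s²3p², Al⁺ [Ne]3s².
Tabulated IE_2 (kJ/mol): Cl 2298, P 1907, K 3052, Al 1817.
Hence IE_2: Al < P < Cl < K.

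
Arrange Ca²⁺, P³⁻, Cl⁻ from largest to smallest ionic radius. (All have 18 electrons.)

All of these have 18 electrons, so size is governed by nuclear charge alone: the more protons, the stronger the pull on the same electron cloud, and the smaller the ion.
Nuclear charges: Ca²⁺ (Z=20), Cl⁻ (Z=17), P³⁻ (Z=15).
Largest to smallest: P³⁻ > Cl⁻ > Ca²⁺.

P³⁻, Cl⁻, Ca²⁺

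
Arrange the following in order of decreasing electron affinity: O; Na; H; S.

H is in period 1, group 1; O is in period 2, group 16; Na is in period 3, group 1; S is in period 3, group 16.
Electron affinity generally becomes more exothermic across a period toward the halogens and less exothermic down a group.
Here both period and group differ, so the two effects have to be weighed against each other.
H > Na: they share group 1; the group trend gives H the larger value.
O > H: the two effects oppose for this pair; the across-period effect wins (141 vs 73 kJ/mol).
S > O: this pair runs against the simple trend — see the exception note.
Note the exception: S has a higher electron affinity than O, contrary to the simple trend — the compact 2p subshell of O repels the added electron more than S's larger 3p does.
For reference (kJ/mol): H 73, O 141, Na 53, S 200.
So from highest to lowest: S > O > H > Na.

S > O > H > Na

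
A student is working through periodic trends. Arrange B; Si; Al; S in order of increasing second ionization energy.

The second ionization energy removes an electron from the +1 ion. For each element: B⁺ still has 2 valence electrons; Si⁺ still has 3 valence electrons; Al⁺ still has 2 valence electrons; S⁺ still has 5 valence electrons.
All are still removing valence electrons, so compare the +1 ions as you would atoms: IE_2 generally rises across a period (higher Z_eff) and falls down a group (larger shell), subject to the usual subshell exceptions.
Valence configurations: B⁺ [He]2s², Si⁺ [Ne]3s²3p¹, Al⁺ [Ne]3s², S⁺ [Ne]3s²3p³.
Si⁺ loses a lone 3p electron whereas Al⁺ must break into a filled 3s² pair, so IE_2(Al) > IE_2(Si) even though Si has the higher nuclear charge.
Tabulated IE_2 (kJ/mol): B 2427, Si 1577, Al 1817, S 2252.
Putting it together, IE_2: Si < Al < S < B.

Si, Al, S, B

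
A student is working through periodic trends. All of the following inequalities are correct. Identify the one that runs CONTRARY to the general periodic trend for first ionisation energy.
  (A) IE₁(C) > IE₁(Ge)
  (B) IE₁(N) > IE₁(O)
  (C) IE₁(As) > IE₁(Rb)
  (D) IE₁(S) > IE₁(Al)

The general trend: first ionisation energy increases across a period and decreases down a group.
(A) C (period 2, group 14) vs Ge (period 4, group 14): the stated order agrees with the simple trend.
(B) N (period 2, group 15) vs O (period 2, group 16): the stated order contradicts the simple trend.
(C) As (period 4, group 15) vs Rb (period 5, group 1): the stated order agrees with the simple trend.
(D) S (period 3, group 16) vs Al (period 3, group 13): the stated order agrees with the simple trend.
The exception is (B): pairing an electron in O's 2p⁴ costs repulsion energy, so O ionizes more easily than half-filled N (2p³).

(B)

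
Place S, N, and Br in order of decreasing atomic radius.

N is in period 2, group 15; S is in period 3, group 16; Br is in period 4, group 17.
Moving right in a period, electrons are added to the same shell under a stronger nuclear pull, so atoms get smaller; moving down, a new shell is opened and atoms get larger.
A diagonal step moves right (one effect) and down (the opposite effect) at once.
S > N: the two effects oppose for this pair; the down-group effect wins (103 vs 71 pm).
Br > S: the two effects oppose for this pair; the down-group effect wins (114 vs 103 pm).
Approximate values (pm): N 71, S 103, Br 114.
So from largest to smallest: Br > S > N.

Br > S > N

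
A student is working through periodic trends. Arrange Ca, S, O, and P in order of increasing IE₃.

P, S, Ca, O

IE_3 is the cost of taking one more electron from the +2 cation: Ca²⁺ is the bare [Ar] core; S²⁺ still has 4 valence electrons; O²⁺ still has 4 valence electrons; P²⁺ still has 3 valence electrons.
Usually core removal costs more than valence removal, but here the competition is close: a tightly held n=2 valence electron can cost more to remove than an n=3 core electron, so the actual values have to decide it.
Valence configurations: S²⁺ [Ne]3s²3p², O²⁺ [He]2s²2p², P²⁺ [Ne]3s²3p¹.
Approximate IE_3 values (kJ/mol): Ca 4912, S 3357, O 5300, P 2914.
Overall IE_3 order: P < S < Ca < O.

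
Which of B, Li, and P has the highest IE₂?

Li

Consider each +1 ion: B⁺ still has 2 valence electrons; Li⁺ is the bare [He] core; P⁺ still has 4 valence electrons.
Core electrons are held far more tightly than valence electrons, so Li tops the IE_2 order.
Valence configurations: B⁺ [He]2s², P⁺ [Ne]3s²3p².
Tabulated IE_2 (kJ/mol): B 2427, Li 7298, P 1907.
So the second ionization energies run P < B < Li.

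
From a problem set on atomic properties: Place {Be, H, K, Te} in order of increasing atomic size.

H < Be < Te < K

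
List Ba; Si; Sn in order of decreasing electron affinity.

Si is in period 3, group 14; Sn is in period 5, group 14; Ba is in period 6, group 2.
EA tends to increase across a period and decrease down a group, though the pattern is less regular than for IE or radius.
Neither a single period nor a single group — weigh both effects.
Sn > Ba: both effects reinforce here, so Sn is clearly the higher of the two.
Si > Sn: they share group 14; the group trend gives Si the larger value.
Approximate values (kJ/mol): Si 134, Sn 107, Ba 14.
So from highest to lowest: Si > Sn > Ba.

Si > Sn > Ba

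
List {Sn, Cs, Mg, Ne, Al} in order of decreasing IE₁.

Ne is in period 2, group 18; Mg is in period 3, group 2; Al is in period 3, group 13; Sn is in period 5, group 14; Cs is in period 6, group 1.
Across a period the outer electron is held more tightly (higher IE₁); down a group it sits in a higher shell, more shielded, and comes off more easily.
These span different periods and groups, so the two trends combine.
Al > Cs: both effects reinforce here, so Al is clearly the higher of the two.
Sn > Al: the two effects oppose for this pair; the across-period effect wins (709 vs 578 kJ/mol).
Mg > Sn: the two effects oppose for this pair; the down-group effect wins (738 vs 709 kJ/mol).
Ne > Mg: both effects reinforce here, so Ne is clearly the higher of the two.
Note the exception: Mg has a higher first ionization energy than Al, contrary to the simple trend — Al's single 3p electron is easier to remove than one from Mg's filled 3s².
For reference (kJ/mol): Ne 2081, Mg 738, Al 578, Sn 709, Cs 376.
So from highest to lowest: Ne > Mg > Sn > Al > Cs.

Ne, Mg, Sn, Al, Cs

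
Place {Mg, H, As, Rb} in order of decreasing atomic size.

Rb > Mg > As > H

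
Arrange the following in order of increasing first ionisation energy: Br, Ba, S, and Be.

Ba, Be, S, Br

Be is in period 2, group 2; S is in period 3, group 16; Br is in period 4, group 17; Ba is in period 6, group 2.
Across a period the outer electron is held more tightly (higher IE₁); down a group it sits in a higher shell, more shielded, and comes off more easily.
These span different periods and groups, so the two trends combine.
Be > Ba: they share group 2; the group trend gives Be the larger value.
S > Be: the two effects oppose for this pair; the across-period effect wins (1000 vs 900 kJ/mol).
Br > S: period and group pull opposite ways; the across-period shift dominates (1140 vs 1000 kJ/mol).
Tabulated first ionization energy (kJ/mol): Be 900, S 1000, Br 1140, Ba 503.
So from lowest to highest: Ba < Be < S < Br.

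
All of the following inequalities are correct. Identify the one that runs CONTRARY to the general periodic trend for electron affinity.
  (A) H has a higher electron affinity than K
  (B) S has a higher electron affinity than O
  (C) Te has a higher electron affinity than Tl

The general trend: electron affinity increases across a period and decreases down a group.
(A) H (period 1, group 1) vs K (period 4, group 1): the stated order agrees with the simple trend.
(B) S (period 3, group 16) vs O (period 2, group 16): the stated order contradicts the simple trend.
(C) Te (period 5, group 16) vs Tl (period 6, group 13): the stated order agrees with the simple trend.
The exception is (B): the compact 2p subshell of O repels the added electron more than S's larger 3p does.

(B)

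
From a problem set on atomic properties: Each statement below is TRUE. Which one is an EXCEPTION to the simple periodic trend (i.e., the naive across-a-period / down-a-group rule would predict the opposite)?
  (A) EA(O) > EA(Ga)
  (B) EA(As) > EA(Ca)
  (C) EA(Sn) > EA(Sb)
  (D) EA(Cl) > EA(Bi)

(C)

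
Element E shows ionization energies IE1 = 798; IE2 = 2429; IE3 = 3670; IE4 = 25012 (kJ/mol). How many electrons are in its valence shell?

3

Look for the largest jump between consecutive ionization energies: IE4/IE3 ≈ 6.8, far larger than any earlier ratio.
That jump marks the point where a core electron is being removed. So the atom has 3 valence electrons.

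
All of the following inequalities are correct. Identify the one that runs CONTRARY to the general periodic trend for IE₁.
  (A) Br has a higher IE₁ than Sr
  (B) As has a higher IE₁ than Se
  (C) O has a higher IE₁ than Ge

(B)

The general trend: IE₁ increases across a period and decreases down a group.
(A) Br (period 4, group 17) vs Sr (period 5, group 2): the stated order agrees with the simple trend.
(B) As (period 4, group 15) vs Se (period 4, group 16): the stated order contradicts the simple trend.
(C) O (period 2, group 16) vs Ge (period 4, group 14): the stated order agrees with the simple trend.
The exception is (B): Se (4p⁴) ionizes more easily than half-filled As (4p³).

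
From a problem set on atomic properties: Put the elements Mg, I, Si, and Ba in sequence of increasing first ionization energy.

Mg is in period 3, group 2; Si is in period 3, group 14; I is in period 5, group 17; Ba is in period 6, group 2.
Across a period the outer electron is held more tightly (higher IE₁); down a group it sits in a higher shell, more shielded, and comes off more easily.
Here both period and group differ, so the two effects have to be weighed against each other.
Mg > Ba: they share group 2; the group trend gives Mg the larger value.
Si > Mg: Si lies to the right of Mg in period 3, so the across-period effect alone puts Si higher.
I > Si: the two effects oppose for this pair; the across-period effect wins (1008 vs 786 kJ/mol).
For reference (kJ/mol): Mg 738, Si 786, I 1008, Ba 503.
So from lowest to highest: Ba < Mg < Si < I.

Ba < Mg < Si < I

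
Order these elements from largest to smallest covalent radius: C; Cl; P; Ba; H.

H is in period 1, group 1; C is in period 2, group 14; P is in period 3, group 15; Cl is in period 3, group 17; Ba is in period 6, group 2.
Across a period the added protons contract the valence shell; down a group each new principal shell makes the atom larger.
These span different periods and groups, so the two trends combine.
C > H: period and group pull opposite ways; the down-group shift dominates (75 vs 32 pm).
Cl > C: period and group pull opposite ways; the down-group shift dominates (99 vs 75 pm).
P > Cl: both are in period 3; the period trend gives P the larger value.
Ba > P: both effects reinforce here, so Ba is clearly the larger of the two.
For reference (pm): H 32, C 75, P 111, Cl 99, Ba 196.
So from largest to smallest: Ba > P > Cl > C > H.

Ba > P > Cl > C > H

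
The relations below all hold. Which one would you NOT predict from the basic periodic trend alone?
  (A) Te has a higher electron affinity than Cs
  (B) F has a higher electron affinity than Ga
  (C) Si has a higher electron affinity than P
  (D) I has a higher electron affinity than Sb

The general trend: electron affinity increases across a period and decreases down a group.
(A) Te (period 5, group 16) vs Cs (period 6, group 1): the stated order agrees with the simple trend.
(B) F (period 2, group 17) vs Ga (period 4, group 13): the stated order agrees with the simple trend.
(C) Si (period 3, group 14) vs P (period 3, group 15): the stated order contradicts the simple trend.
(D) I (period 5, group 17) vs Sb (period 5, group 15): the stated order agrees with the simple trend.
The exception is (C): adding an electron to P's half-filled 3p³ is unfavourable, so Si (3p²) has the more exothermic EA.

(C)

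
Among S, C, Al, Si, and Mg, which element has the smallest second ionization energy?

Consider each +1 ion: S⁺ still has 5 valence electrons; C⁺ still has 3 valence electrons; Al⁺ still has 2 valence electrons; Si⁺ still has 3 valence electrons; Mg⁺ still has 1 valence electron.
All are still removing valence electrons, so compare the +1 ions as you would atoms: IE_2 generally rises across a period (higher Z_eff) and falls down a group (larger shell), subject to the usual subshell exceptions.
Valence configurations: S⁺ [Ne]3s²3p³, C⁺ [He]2s²2p¹, Al⁺ [Ne]3s², Si⁺ [Ne]3s²3p¹, Mg⁺ [Ne]3s¹.
Si⁺ loses a lone 3p electron whereas Al⁺ must break into a filled 3s² pair, so IE_2(Al) > IE_2(Si) even though Si has the higher nuclear charge.
Approximate IE_2 values (kJ/mol): S 2252, C 2353, Al 1817, Si 1577, Mg 1451.
Hence IE_2: Mg < Si < Al < S < C.

Mg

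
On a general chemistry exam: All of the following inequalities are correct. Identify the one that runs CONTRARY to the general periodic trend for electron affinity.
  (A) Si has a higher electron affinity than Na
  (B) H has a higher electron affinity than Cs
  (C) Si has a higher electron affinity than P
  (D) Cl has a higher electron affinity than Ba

The general trend: electron affinity increases across a period and decreases down a group.
(A) Si (period 3, group 14) vs Na (period 3, group 1): the stated order agrees with the simple trend.
(B) H (period 1, group 1) vs Cs (period 6, group 1): the stated order agrees with the simple trend.
(C) Si (period 3, group 14) vs P (period 3, group 15): the stated order contradicts the simple trend.
(D) Cl (period 3, group 17) vs Ba (period 6, group 2): the stated order agrees with the simple trend.
The exception is (C): adding an electron to P's half-filled 3p³ is unfavourable, so Si (3p²) has the more exothermic EA.

(C)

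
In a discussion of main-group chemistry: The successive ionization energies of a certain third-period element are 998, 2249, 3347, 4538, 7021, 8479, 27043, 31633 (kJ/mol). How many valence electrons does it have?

Look for the largest jump between consecutive ionization energies: IE7/IE6 ≈ 3.2, far larger than any earlier ratio.
That jump marks the point where a core electron is being removed. So the atom has 6 valence electrons.

6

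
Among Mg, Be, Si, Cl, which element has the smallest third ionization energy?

After 2 electrons have been removed, what remains? Mg²⁺ is the bare [Ne] core; Be²⁺ is the bare [He] core; Si²⁺ still has 2 valence electrons; Cl²⁺ still has 5 valence electrons.
Pulling an electron out of a noble-gas core costs far more than removing a remaining valence electron, so Mg and Be sit at the high end of IE_3.
Valence configurations: Si²⁺ [Ne]3s², Cl²⁺ [Ne]3s²3p³.
Approximate IE_3 values (kJ/mol): Mg 7733, Be 14849, Si 3232, Cl 3822.
Overall IE_3 order: Si < Cl < Mg < Be.

Si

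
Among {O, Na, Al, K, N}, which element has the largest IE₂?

Consider each +1 ion: O⁺ still has 5 valence electrons; Na⁺ is the bare [Ne] core; Al⁺ still has 2 valence electrons; K⁺ is the bare [Ar] core; N⁺ still has 4 valence electrons.
Usually core removal costs more than valence removal, but here the competition is close: a tightly held n=2 valence electron can cost more to remove than an n=3 core electron, so the actual values have to decide it.
Valence configurations: O⁺ [He]2s²2p³, Al⁺ [Ne]3s², N⁺ [He]2s²2p².
Approximate IE_2 values (kJ/mol): O 3388, Na 4562, Al 1817, K 3052, N 2856.
Overall IE_2 order: Al < N < K < O < Na.

Na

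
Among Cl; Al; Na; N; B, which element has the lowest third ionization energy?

After 2 electrons have been removed, what remains? Cl²⁺ still has 5 valence electrons; Al²⁺ still has 1 valence electron; Na²⁺ is already 1 electron into the core; N²⁺ still has 3 valence electrons; B²⁺ still has 1 valence electron.
Breaking into a closed-shell core is much more expensive than removing a leftover valence electron — Na has the largest IE_3 here.
Valence configurations: Cl²⁺ [Ne]3s²3p³, Al²⁺ [Ne]3s¹, N²⁺ [He]2s²2p¹, B²⁺ [He]2s¹.
Tabulated IE_3 (kJ/mol): Cl 3822, Al 2745, Na 6910, N 4578, B 3660.
Hence IE_3: Al < B < Cl < N < Na.

Al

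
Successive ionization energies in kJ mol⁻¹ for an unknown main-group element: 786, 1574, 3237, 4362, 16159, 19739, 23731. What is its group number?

Group 14

Look for the largest jump between consecutive ionization energies: IE5/IE4 ≈ 3.7, far larger than any earlier ratio.
That jump marks the point where a core electron is being removed. So the atom has 4 valence electrons.
A main-group element with 4 valence electrons is in group 14.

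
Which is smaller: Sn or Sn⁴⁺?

Sn⁴⁺

Forming Sn⁴⁺ removes 4 electrons from Sn. Fewer electrons for the same nuclear charge means less shielding and a higher Z_eff on the remaining electrons.
A cation is smaller than its parent atom: Sn⁴⁺ < Sn.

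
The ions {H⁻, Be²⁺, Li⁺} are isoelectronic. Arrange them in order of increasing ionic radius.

Be²⁺ < Li⁺ < H⁻

All of these have 2 electrons, so size is governed by nuclear charge alone: the more protons, the stronger the pull on the same electron cloud, and the smaller the ion.
Nuclear charges: Be²⁺ (Z=4), Li⁺ (Z=3), H⁻ (Z=1).
Smallest to largest: Be²⁺ < Li⁺ < H⁻.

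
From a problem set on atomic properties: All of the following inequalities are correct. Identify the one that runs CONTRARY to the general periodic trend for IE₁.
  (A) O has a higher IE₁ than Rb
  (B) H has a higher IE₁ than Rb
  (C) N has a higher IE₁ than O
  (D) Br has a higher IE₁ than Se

(C)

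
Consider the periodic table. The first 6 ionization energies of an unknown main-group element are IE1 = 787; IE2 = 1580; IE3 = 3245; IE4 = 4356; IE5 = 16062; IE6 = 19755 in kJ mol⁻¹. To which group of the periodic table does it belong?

Look for the largest jump between consecutive ionization energies: IE5/IE4 ≈ 3.7, far larger than any earlier ratio.
That jump marks the point where a core electron is being removed. So the atom has 4 valence electrons.
A main-group element with 4 valence electrons is in group 14.

Group 14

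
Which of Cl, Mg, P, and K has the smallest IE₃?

P

Consider each +2 ion: Cl²⁺ still has 5 valence electrons; Mg²⁺ is the bare [Ne] core; P²⁺ still has 3 valence electrons; K²⁺ is already 1 electron into the core.
Core electrons are held far more tightly than valence electrons, so K and Mg top the IE_3 order.
Valence configurations: Cl²⁺ [Ne]3s²3p³, P²⁺ [Ne]3s²3p¹.
Tabulated IE_3 (kJ/mol): Cl 3822, Mg 7733, P 2914, K 4420.
Hence IE_3: P < Cl < K < Mg.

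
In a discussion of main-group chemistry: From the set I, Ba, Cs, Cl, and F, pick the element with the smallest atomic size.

F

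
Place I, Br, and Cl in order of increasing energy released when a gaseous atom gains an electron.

I < Br < Cl

Adding an electron releases more energy for atoms nearer the top right (short of the noble gases).
All are in group 17, so electron affinity increases up the group.
So from lowest to highest: I < Br < Cl.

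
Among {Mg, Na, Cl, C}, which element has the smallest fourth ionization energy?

Cl

IE_4 is the cost of taking one more electron from the +3 cation: Mg³⁺ is already 1 electron into the core; Na³⁺ is already 2 electrons into the core; Cl³⁺ still has 4 valence electrons; C³⁺ still has 1 valence electron.
Breaking into a closed-shell core is much more expensive than removing a leftover valence electron — Na and Mg have the largest IE_4 here.
Valence configurations: Cl³⁺ [Ne]3s²3p², C³⁺ [He]2s¹.
Tabulated IE_4 (kJ/mol): Mg 10543, Na 9543, Cl 5159, C 6223.
Putting it together, IE_4: Cl < C < Na < Mg.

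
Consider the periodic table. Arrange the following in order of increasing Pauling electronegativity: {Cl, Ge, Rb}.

Rb, Ge, Cl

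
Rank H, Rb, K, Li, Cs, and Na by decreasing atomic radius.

H is in period 1, group 1; Li is in period 2, group 1; Na is in period 3, group 1; K is in period 4, group 1; Rb is in period 5, group 1; Cs is in period 6, group 1.
Radius decreases left→right (rising Z_eff, same n) and increases top→bottom (higher n).
All are in group 1, so atomic radius increases down the group.
So from largest to smallest: Cs > Rb > K > Na > Li > H.

Cs > Rb > K > Na > Li > H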